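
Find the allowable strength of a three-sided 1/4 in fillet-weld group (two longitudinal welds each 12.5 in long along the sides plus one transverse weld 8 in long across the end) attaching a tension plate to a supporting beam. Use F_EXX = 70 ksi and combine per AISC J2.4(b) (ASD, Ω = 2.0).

t_e = 0.707 × 0.25 = 0.1767 in.
R_nwl = 0.6 × 70 × 0.1767 × 25 = 185.6 kips (longitudinal, 2 welds).
R_nwt = 0.6 × 70 × 0.1767 × 8 = 59.39 kips (transverse, base value).
(i) R_nwl + R_nwt = 245 kips; (ii) 0.85 R_nwl + 1.5 R_nwt = 246.8 kips.
R_n = max = 246.8 kips [governs: (ii)]; R_n/Ω = 123.4 kips.

R_n/Ω ≈ 123 kips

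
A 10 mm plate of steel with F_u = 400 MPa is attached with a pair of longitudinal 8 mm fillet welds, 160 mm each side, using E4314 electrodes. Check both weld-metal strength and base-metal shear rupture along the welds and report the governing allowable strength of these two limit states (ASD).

E43XX → F_EXX = 430 MPa.
t_e = 0.707 × 8 = 5.656 mm; L = 320 mm.
Weld metal: R_n/Ω = (1/2.0) × 0.6 × 430 × 5.656 × 320 × 10⁻³ = 233.5 kN.
Base metal (shear rupture): R_n/Ω = (1/2.0) × 0.6 × 400 × 10 × 320 × 10⁻³ = 384 kN.
Governing: weld metal.

R_n/Ω ≈ 233 kN (weld metal governs)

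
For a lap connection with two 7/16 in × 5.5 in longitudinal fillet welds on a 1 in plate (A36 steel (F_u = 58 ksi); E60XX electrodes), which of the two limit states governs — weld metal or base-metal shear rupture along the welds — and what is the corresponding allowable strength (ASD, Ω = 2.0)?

R_n/Ω ≈ 61.2 kips (weld metal governs)

E60XX → F_EXX = 60 ksi.
t_e = 0.707 × 0.4375 = 0.3093 in; L = 11 in.
Weld metal: R_n/Ω = (1/2.0) × 0.6 × 60 × 0.3093 × 11 = 61.24 kips.
Base metal (shear rupture): R_n/Ω = (1/2.0) × 0.6 × 58 × 1 × 11 = 191.4 kips.
Governing: weld metal.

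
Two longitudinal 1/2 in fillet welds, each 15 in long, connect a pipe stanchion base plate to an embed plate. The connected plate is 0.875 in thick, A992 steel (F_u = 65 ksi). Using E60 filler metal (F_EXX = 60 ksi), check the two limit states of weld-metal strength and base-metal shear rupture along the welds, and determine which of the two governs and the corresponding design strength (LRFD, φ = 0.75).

φR_n ≈ 286 kip (weld metal governs)

t_e = 0.707 × 0.5 = 0.3535 in; L = 30 in.
Weld metal: φR_n = 0.75 × 0.6 × 60 × 0.3535 × 30 = 286.3 kip.
Base metal (shear rupture): φR_n = 0.75 × 0.6 × 65 × 0.875 × 30 = 767.8 kip.
Governing: weld metal.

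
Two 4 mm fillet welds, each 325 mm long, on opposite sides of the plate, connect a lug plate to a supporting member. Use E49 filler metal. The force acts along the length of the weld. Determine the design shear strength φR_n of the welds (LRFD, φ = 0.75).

E49XX → F_EXX = 490 MPa.
Effective throat t_e = 0.707 × 4 = 2.828 mm.
Total length L = 650 mm; A_we = 2.828 × 650 = 1838 mm².
F_nw = 0.6 F_EXX = 0.6 × 490 = 294 MPa.
φR_n = 0.75 × 294 × 1838 × 10⁻³ = 405.3 kN.

φR_n ≈ 405 kN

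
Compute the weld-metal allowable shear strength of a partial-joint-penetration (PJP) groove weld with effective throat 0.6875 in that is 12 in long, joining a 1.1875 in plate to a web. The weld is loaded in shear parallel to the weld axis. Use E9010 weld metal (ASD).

R_n/Ω ≈ 223 kip

E90XX → F_EXX = 90 ksi.
Effective throat (given) t_e = 0.6875 in.
A_we = 0.6875 × 12 = 8.25 in².
F_nw = 0.6 F_EXX = 54 ksi.
R_n/Ω = (54 × 8.25) / 2.0 = 222.8 kip.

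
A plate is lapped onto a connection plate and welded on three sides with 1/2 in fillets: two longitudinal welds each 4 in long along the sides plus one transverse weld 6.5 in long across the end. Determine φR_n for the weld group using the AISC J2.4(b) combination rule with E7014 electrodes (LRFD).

E70XX → F_EXX = 70 ksi.
t_e = 0.707 × 0.5 = 0.3535 in.
R_nwl = 0.6 × 70 × 0.3535 × 8 = 118.8 kips (longitudinal, 2 welds).
R_nwt = 0.6 × 70 × 0.3535 × 6.5 = 96.51 kips (transverse, base value).
(i) R_nwl + R_nwt = 215.3 kips; (ii) 0.85 R_nwl + 1.5 R_nwt = 245.7 kips.
R_n = max = 245.7 kips [governs: (ii)]; φR_n = 184.3 kips.

φR_n ≈ 184 kips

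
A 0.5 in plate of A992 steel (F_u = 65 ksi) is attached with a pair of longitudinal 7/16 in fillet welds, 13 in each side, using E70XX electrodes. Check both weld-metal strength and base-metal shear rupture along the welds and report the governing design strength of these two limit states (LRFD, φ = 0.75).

E70XX → F_EXX = 70 ksi.
t_e = 0.707 × 0.4375 = 0.3093 in; L = 26 in.
Weld metal: φR_n = 0.75 × 0.6 × 70 × 0.3093 × 26 = 253.3 kip.
Base metal (shear rupture): φR_n = 0.75 × 0.6 × 65 × 0.5 × 26 = 380.2 kip.
Governing: weld metal.

φR_n ≈ 253 kip (weld metal governs)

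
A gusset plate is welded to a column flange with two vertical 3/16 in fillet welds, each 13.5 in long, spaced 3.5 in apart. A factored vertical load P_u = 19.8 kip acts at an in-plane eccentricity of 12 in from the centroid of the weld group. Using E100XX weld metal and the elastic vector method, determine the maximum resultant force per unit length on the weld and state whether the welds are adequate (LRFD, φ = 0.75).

f_max ≈ 3.62 kip/in; adequate

E100XX → F_EXX = 100 ksi.
Total weld length L_w = 27 in. Treat welds as unit-width lines.
Polar moment about centroid: J = 2[d³/12 + d(b/2)²] = 2[13.5³/12 + 13.5×1.75²] = 492.8 in³.
Direct shear f_v = P/L_w = 19.8 / 27 = 0.7333 kip/in (vertical).
Torsion M = P·e = 19.8 × 12 = 237.6 kip·in.
Critical point at (x, y) = (1.75, 6.75) from centroid. f_tx = M·y/J = 3.255 kip/in; f_ty = M·x/J = 0.8438 kip/in.
Resultant f_max = √[f_tx² + (f_v + f_ty)²] = √[3.255² + (0.7333 + 0.8438)²] = 3.617 kip/in.
Capacity per unit length: φr_n = 0.75 × 0.6 × 100 × (0.707 × 0.1875) = 5.965 kip/in.
3.617 ≤ 5.965 → adequate.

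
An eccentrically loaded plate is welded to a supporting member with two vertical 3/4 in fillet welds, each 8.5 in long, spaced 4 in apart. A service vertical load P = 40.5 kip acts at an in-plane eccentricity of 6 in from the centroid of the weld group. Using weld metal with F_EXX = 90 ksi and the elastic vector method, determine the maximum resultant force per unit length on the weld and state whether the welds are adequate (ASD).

f_max ≈ 8.01 kip/in; adequate

Total weld length L_w = 17 in. Treat welds as unit-width lines.
Polar moment about centroid: J = 2[d³/12 + d(b/2)²] = 2[8.5³/12 + 8.5×2²] = 170.4 in³.
Direct shear f_v = P/L_w = 40.5 / 17 = 2.382 kip/in (vertical).
Torsion M = P·e = 40.5 × 6 = 243 kip·in.
Critical point at (x, y) = (2, 4.25) from centroid. f_tx = M·y/J = 6.062 kip/in; f_ty = M·x/J = 2.853 kip/in.
Resultant f_max = √[f_tx² + (f_v + f_ty)²] = √[6.062² + (2.382 + 2.853)²] = 8.01 kip/in.
Capacity per unit length: r_n/Ω = (1/2.0) × 0.6 × 90 × (0.707 × 0.75) = 14.32 kip/in.
8.01 ≤ 14.32 → adequate.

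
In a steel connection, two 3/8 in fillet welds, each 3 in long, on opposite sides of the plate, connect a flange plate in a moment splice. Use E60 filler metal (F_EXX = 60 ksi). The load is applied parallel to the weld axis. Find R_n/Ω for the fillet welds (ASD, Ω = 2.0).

Effective throat t_e = 0.707 × 0.375 = 0.2651 in.
Total length L = 6 in; A_we = 0.2651 × 6 = 1.591 in².
F_nw = 0.6 F_EXX = 0.6 × 60 = 36 ksi.
R_n = 36 × 1.591 = 57.27 kips; R_n/Ω = 57.27/2.0 = 28.63 kips.

R_n/Ω ≈ 28.6 kips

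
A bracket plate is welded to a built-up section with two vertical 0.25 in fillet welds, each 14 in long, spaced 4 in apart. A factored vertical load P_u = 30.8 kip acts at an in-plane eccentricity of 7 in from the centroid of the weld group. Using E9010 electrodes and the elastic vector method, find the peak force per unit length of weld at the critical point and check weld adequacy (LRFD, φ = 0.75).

f_max ≈ 3.24 kip/in; adequate

E90XX → F_EXX = 90 ksi.
Total weld length L_w = 28 in. Treat welds as unit-width lines.
Polar moment about centroid: J = 2[d³/12 + d(b/2)²] = 2[14³/12 + 14×2²] = 569.3 in³.
Direct shear f_v = P/L_w = 30.8 / 28 = 1.1 kip/in (vertical).
Torsion M = P·e = 30.8 × 7 = 215.6 kip·in.
Critical point at (x, y) = (2, 7) from centroid. f_tx = M·y/J = 2.651 kip/in; f_ty = M·x/J = 0.7574 kip/in.
Resultant f_max = √[f_tx² + (f_v + f_ty)²] = √[2.651² + (1.1 + 0.7574)²] = 3.237 kip/in.
Capacity per unit length: φr_n = 0.75 × 0.6 × 90 × (0.707 × 0.25) = 7.158 kip/in.
3.237 ≤ 7.158 → adequate.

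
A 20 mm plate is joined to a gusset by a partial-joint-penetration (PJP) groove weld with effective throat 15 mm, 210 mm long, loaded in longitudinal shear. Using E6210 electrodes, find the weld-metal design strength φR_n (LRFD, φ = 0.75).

E62XX → F_EXX = 620 MPa.
Effective throat (given) t_e = 15 mm.
A_we = 15 × 210 = 3150 mm².
F_nw = 0.6 F_EXX = 372 MPa.
φR_n = 0.75 × 372 × 3150 × 10⁻³ = 878.8 kN.

φR_n ≈ 879 kN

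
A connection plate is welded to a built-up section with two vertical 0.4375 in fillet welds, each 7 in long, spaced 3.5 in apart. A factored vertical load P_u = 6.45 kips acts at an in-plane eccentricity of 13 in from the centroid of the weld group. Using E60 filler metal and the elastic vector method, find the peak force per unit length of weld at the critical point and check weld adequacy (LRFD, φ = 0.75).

E60XX → F_EXX = 60 ksi.
Total weld length L_w = 14 in. Treat welds as unit-width lines.
Polar moment about centroid: J = 2[d³/12 + d(b/2)²] = 2[7³/12 + 7×1.75²] = 100 in³.
Direct shear f_v = P/L_w = 6.45 / 14 = 0.4607 kip/in (vertical).
Torsion M = P·e = 6.45 × 13 = 83.85 kip·in.
Critical point at (x, y) = (1.75, 3.5) from centroid. f_tx = M·y/J = 2.934 kip/in; f_ty = M·x/J = 1.467 kip/in.
Resultant f_max = √[f_tx² + (f_v + f_ty)²] = √[2.934² + (0.4607 + 1.467)²] = 3.51 kip/in.
Capacity per unit length: φr_n = 0.75 × 0.6 × 60 × (0.707 × 0.4375) = 8.351 kip/in.
3.51 ≤ 8.351 → adequate.

f_max ≈ 3.51 kip/in; adequate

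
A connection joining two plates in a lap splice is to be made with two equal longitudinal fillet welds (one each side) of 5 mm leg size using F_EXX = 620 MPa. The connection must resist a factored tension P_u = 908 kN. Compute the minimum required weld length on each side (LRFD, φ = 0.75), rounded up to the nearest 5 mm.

Throat t_e = 0.707 × 5 = 3.535 mm.
φr_n = 0.75 × 0.6 × 620 × 3.535 × 10⁻³ = 0.9863 kN/mm.
L_req = P_u / φr_n = 908 / 0.9863 = 920.6 mm total.
Per side: 920.6 / 2 = 460.3 mm.
Round up → use L = 465 mm on each side.

L = 465 mm on each side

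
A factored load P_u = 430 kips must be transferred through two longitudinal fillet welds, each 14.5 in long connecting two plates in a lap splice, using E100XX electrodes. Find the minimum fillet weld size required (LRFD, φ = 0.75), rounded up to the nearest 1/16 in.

w = 1/2 in

E100XX → F_EXX = 100 ksi.
Total weld length L = 29 in.
Required throat t_e = P_u / (φ × 0.6 F_EXX × L) = 430 / (0.75 × 0.6 × 100 × 29) = 0.3295 in.
Required leg w = t_e / 0.707 = 0.4661 in → use 1/2 in.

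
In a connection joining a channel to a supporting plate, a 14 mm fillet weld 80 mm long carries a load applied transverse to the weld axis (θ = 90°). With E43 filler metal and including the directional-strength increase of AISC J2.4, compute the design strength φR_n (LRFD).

φR_n ≈ 230 kN

E43XX → F_EXX = 430 MPa.
t_e = 0.707 × 14 = 9.898 mm; A_we = 9.898 × 80 = 791.8 mm².
Directional factor: 1.0 + 0.5 sin^1.5(90°) = 1.5.
F_nw = 0.6 × 430 × 1.5 = 387 MPa.
φR_n = 0.75 × 387 × 791.8 × 10⁻³ = 229.8 kN.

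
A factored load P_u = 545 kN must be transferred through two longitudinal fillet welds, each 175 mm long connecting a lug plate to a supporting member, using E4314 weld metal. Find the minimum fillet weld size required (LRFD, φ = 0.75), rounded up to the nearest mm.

E43XX → F_EXX = 430 MPa.
Total weld length L = 350 mm.
Required throat t_e = P_u / (φ × 0.6 F_EXX × L) = 545 / (0.75 × 0.6 × 430 × 350 × 10⁻³) = 8.047 mm.
Required leg w = t_e / 0.707 = 11.38 mm → use 12 mm.

w = 12 mm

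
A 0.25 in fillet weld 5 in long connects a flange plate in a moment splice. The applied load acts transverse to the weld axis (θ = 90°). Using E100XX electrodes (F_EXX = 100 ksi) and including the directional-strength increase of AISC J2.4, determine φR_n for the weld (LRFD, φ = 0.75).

t_e = 0.707 × 0.25 = 0.1767 in; A_we = 0.1767 × 5 = 0.8837 in².
Directional factor: 1.0 + 0.5 sin^1.5(90°) = 1.5.
F_nw = 0.6 × 100 × 1.5 = 90 ksi.
φR_n = 0.75 × 90 × 0.8837 = 59.65 kips.

φR_n ≈ 59.7 kips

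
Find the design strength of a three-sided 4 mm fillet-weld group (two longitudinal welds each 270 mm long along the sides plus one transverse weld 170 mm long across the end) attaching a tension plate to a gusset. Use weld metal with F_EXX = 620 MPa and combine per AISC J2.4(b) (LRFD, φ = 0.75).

φR_n ≈ 563 kN

t_e = 0.707 × 4 = 2.828 mm.
R_nwl = 0.6 × 620 × 2.828 × 540 × 10⁻³ = 568.1 kN (longitudinal, 2 welds).
R_nwt = 0.6 × 620 × 2.828 × 170 × 10⁻³ = 178.8 kN (transverse, base value).
(i) R_nwl + R_nwt = 746.9 kN; (ii) 0.85 R_nwl + 1.5 R_nwt = 751.1 kN.
R_n = max = 751.1 kN [governs: (ii)]; φR_n = 563.4 kN.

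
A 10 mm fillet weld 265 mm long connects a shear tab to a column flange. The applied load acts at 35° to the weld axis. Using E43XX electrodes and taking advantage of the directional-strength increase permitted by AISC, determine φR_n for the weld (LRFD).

E43XX → F_EXX = 430 MPa.
t_e = 0.707 × 10 = 7.07 mm; A_we = 7.07 × 265 = 1874 mm².
Directional factor: 1.0 + 0.5 sin^1.5(35°) = 1.217.
F_nw = 0.6 × 430 × 1.217 = 314 MPa.
φR_n = 0.75 × 314 × 1874 × 10⁻³ = 441.3 kN.

φR_n ≈ 441 kN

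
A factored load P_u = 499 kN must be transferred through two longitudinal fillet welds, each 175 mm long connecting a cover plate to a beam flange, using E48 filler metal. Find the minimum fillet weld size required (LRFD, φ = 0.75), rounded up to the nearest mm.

w = 10 mm

E48XX → F_EXX = 480 MPa.
Total weld length L = 350 mm.
Required throat t_e = P_u / (φ × 0.6 F_EXX × L) = 499 / (0.75 × 0.6 × 480 × 350 × 10⁻³) = 6.601 mm.
Required leg w = t_e / 0.707 = 9.336 mm → use 10 mm.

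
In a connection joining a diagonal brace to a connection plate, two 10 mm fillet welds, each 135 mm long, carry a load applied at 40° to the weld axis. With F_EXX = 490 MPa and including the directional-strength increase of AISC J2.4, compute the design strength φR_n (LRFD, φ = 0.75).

φR_n ≈ 529 kN

t_e = 0.707 × 10 = 7.07 mm; A_we = 7.07 × 270 = 1909 mm².
Directional factor: 1.0 + 0.5 sin^1.5(40°) = 1.258.
F_nw = 0.6 × 490 × 1.258 = 369.8 MPa.
φR_n = 0.75 × 369.8 × 1909 × 10⁻³ = 529.4 kN.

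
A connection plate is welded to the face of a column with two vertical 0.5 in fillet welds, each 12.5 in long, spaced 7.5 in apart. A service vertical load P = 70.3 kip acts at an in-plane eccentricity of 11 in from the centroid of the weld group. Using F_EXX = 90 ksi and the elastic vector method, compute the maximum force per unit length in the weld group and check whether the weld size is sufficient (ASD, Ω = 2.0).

f_max ≈ 10.1 kip/in; NOT adequate

Total weld length L_w = 25 in. Treat welds as unit-width lines.
Polar moment about centroid: J = 2[d³/12 + d(b/2)²] = 2[12.5³/12 + 12.5×3.75²] = 677.1 in³.
Direct shear f_v = P/L_w = 70.3 / 25 = 2.812 kip/in (vertical).
Torsion M = P·e = 70.3 × 11 = 773.3 kip·in.
Critical point at (x, y) = (3.75, 6.25) from centroid. f_tx = M·y/J = 7.138 kip/in; f_ty = M·x/J = 4.283 kip/in.
Resultant f_max = √[f_tx² + (f_v + f_ty)²] = √[7.138² + (2.812 + 4.283)²] = 10.06 kip/in.
Capacity per unit length: r_n/Ω = (1/2.0) × 0.6 × 90 × (0.707 × 0.5) = 9.544 kip/in.
10.06 > 9.544 → NOT adequate.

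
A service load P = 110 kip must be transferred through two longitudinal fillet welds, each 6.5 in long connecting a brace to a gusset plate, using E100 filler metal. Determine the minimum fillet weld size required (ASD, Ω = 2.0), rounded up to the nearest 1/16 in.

E100XX → F_EXX = 100 ksi.
Total weld length L = 13 in.
Required throat t_e = P × Ω / (0.6 F_EXX × L) = 110 × 2.0 / (0.6 × 100 × 13) = 0.2821 in.
Required leg w = t_e / 0.707 = 0.3989 in → use 7/16 in.

w = 7/16 in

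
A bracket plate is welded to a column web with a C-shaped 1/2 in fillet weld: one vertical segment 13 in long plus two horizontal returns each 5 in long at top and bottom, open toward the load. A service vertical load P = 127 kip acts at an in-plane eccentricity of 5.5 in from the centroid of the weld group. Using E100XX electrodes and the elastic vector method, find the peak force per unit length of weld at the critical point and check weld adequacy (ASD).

f_max ≈ 11.8 kip/in; NOT adequate

E100XX → F_EXX = 100 ksi.
Total weld length L_w = 23 in. Treat welds as unit-width lines.
Centroid: x̄ = 2×5×2.5 / 23 = 1.087 in from the vertical weld.
Polar moment about centroid: J = I_x + I_y = [13³/12 + 2×5×6.5²] + [13×1.087² + 2(5³/12 + 5×1.413²)] = 661.7 in³.
Direct shear f_v = P/L_w = 127 / 23 = 5.522 kip/in (vertical).
Torsion M = P·e = 127 × 5.5 = 698.5 kip·in.
Critical point at (x, y) = (3.913, 6.5) from centroid. f_tx = M·y/J = 6.861 kip/in; f_ty = M·x/J = 4.13 kip/in.
Resultant f_max = √[f_tx² + (f_v + f_ty)²] = √[6.861² + (5.522 + 4.13)²] = 11.84 kip/in.
Capacity per unit length: r_n/Ω = (1/2.0) × 0.6 × 100 × (0.707 × 0.5) = 10.6 kip/in.
11.84 > 10.6 → NOT adequate.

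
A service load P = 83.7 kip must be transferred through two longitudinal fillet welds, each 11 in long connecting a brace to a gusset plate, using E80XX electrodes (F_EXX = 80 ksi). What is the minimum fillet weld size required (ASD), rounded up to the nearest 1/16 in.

Total weld length L = 22 in.
Required throat t_e = P × Ω / (0.6 F_EXX × L) = 83.7 × 2.0 / (0.6 × 80 × 22) = 0.1585 in.
Required leg w = t_e / 0.707 = 0.2242 in → use 1/4 in.

w = 1/4 in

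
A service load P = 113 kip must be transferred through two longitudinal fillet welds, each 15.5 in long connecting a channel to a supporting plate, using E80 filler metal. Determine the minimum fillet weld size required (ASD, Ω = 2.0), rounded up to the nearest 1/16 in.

w = 1/4 in

E80XX → F_EXX = 80 ksi.
Total weld length L = 31 in.
Required throat t_e = P × Ω / (0.6 F_EXX × L) = 113 × 2.0 / (0.6 × 80 × 31) = 0.1519 in.
Required leg w = t_e / 0.707 = 0.2148 in → use 1/4 in.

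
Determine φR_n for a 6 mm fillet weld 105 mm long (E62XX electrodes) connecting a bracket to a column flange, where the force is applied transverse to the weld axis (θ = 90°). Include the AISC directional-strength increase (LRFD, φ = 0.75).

E62XX → F_EXX = 620 MPa.
t_e = 0.707 × 6 = 4.242 mm; A_we = 4.242 × 105 = 445.4 mm².
Directional factor: 1.0 + 0.5 sin^1.5(90°) = 1.5.
F_nw = 0.6 × 620 × 1.5 = 558 MPa.
φR_n = 0.75 × 558 × 445.4 × 10⁻³ = 186.4 kN.

φR_n ≈ 186 kN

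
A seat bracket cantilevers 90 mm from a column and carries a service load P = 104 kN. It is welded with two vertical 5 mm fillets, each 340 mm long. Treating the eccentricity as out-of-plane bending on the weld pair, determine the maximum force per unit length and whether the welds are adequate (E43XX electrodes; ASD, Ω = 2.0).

f_max ≈ 287 N/mm; adequate

E43XX → F_EXX = 430 MPa.
L_w = 2 × 340 = 680 mm; section modulus (unit throat) S = 2 × L²/6 = 38530 mm².
Direct shear f_v = P/L_w = 104×10³/680 = 152.9 N/mm.
Moment M = P × e = 104×10³ × 90 = 9360000 N·mm; bending f_b = M/S = 242.9 N/mm.
f_max = √(f_v² + f_b²) = √(152.9² + 242.9²) = 287 N/mm.
r_n/Ω = (1/2.0) × 0.6 × 430 × (0.707 × 5) = 456 N/mm → adequate.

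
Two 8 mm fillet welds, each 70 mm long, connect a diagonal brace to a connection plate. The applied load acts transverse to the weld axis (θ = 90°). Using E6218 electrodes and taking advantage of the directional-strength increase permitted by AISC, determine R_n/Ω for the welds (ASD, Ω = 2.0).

R_n/Ω ≈ 221 kN

E62XX → F_EXX = 620 MPa.
t_e = 0.707 × 8 = 5.656 mm; A_we = 5.656 × 140 = 791.8 mm².
Directional factor: 1.0 + 0.5 sin^1.5(90°) = 1.5.
F_nw = 0.6 × 620 × 1.5 = 558 MPa.
R_n/Ω = (558 × 791.8) / 2.0 × 10⁻³ = 220.9 kN.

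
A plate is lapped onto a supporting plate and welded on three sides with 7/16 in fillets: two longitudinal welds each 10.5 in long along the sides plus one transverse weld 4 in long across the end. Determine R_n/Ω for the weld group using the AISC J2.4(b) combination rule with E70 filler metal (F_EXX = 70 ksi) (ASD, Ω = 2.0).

t_e = 0.707 × 0.4375 = 0.3093 in.
R_nwl = 0.6 × 70 × 0.3093 × 21 = 272.8 kip (longitudinal, 2 welds).
R_nwt = 0.6 × 70 × 0.3093 × 4 = 51.96 kip (transverse, base value).
(i) R_nwl + R_nwt = 324.8 kip; (ii) 0.85 R_nwl + 1.5 R_nwt = 309.8 kip.
R_n = max = 324.8 kip [governs: (i)]; R_n/Ω = 162.4 kip.

R_n/Ω ≈ 162 kip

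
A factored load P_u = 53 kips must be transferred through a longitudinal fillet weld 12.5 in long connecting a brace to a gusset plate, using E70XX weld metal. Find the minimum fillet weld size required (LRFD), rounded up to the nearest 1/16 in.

w = 1/4 in

E70XX → F_EXX = 70 ksi.
Total weld length L = 12.5 in.
Required throat t_e = P_u / (φ × 0.6 F_EXX × L) = 53 / (0.75 × 0.6 × 70 × 12.5) = 0.1346 in.
Required leg w = t_e / 0.707 = 0.1904 in → use 1/4 in.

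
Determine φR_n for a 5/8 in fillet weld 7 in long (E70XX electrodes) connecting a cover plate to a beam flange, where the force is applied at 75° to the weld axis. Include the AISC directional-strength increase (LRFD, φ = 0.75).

E70XX → F_EXX = 70 ksi.
t_e = 0.707 × 0.625 = 0.4419 in; A_we = 0.4419 × 7 = 3.093 in².
Directional factor: 1.0 + 0.5 sin^1.5(75°) = 1.475.
F_nw = 0.6 × 70 × 1.475 = 61.94 ksi.
φR_n = 0.75 × 61.94 × 3.093 = 143.7 kips.

φR_n ≈ 144 kips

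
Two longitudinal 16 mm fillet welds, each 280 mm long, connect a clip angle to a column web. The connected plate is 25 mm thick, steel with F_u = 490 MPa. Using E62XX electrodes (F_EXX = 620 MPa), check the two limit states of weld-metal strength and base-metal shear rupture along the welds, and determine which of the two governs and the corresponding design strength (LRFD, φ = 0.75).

t_e = 0.707 × 16 = 11.31 mm; L = 560 mm.
Weld metal: φR_n = 0.75 × 0.6 × 620 × 11.31 × 560 × 10⁻³ = 1767 kN.
Base metal (shear rupture): φR_n = 0.75 × 0.6 × 490 × 25 × 560 × 10⁻³ = 3087 kN.
Governing: weld metal.

φR_n ≈ 1770 kN (weld metal governs)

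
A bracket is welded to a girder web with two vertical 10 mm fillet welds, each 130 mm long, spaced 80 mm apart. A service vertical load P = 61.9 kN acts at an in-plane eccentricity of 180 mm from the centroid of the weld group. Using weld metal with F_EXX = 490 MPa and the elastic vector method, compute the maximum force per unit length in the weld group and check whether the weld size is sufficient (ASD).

Total weld length L_w = 260 mm. Treat welds as unit-width lines.
Polar moment about centroid: J = 2[d³/12 + d(b/2)²] = 2[130³/12 + 130×40²] = 782200 mm³.
Direct shear f_v = P/L_w = 61.9×10³ / 260 = 238.1 N/mm (vertical).
Torsion M = P·e = 61.9×10³ × 180 = 11142000 N·mm.
Critical point at (x, y) = (40, 65) from centroid. f_tx = M·y/J = 925.9 N/mm; f_ty = M·x/J = 569.8 N/mm.
Resultant f_max = √[f_tx² + (f_v + f_ty)²] = √[925.9² + (238.1 + 569.8)²] = 1229 N/mm.
Capacity per unit length: r_n/Ω = (1/2.0) × 0.6 × 490 × (0.707 × 10) = 1039 N/mm.
1229 > 1039 → NOT adequate.

f_max ≈ 1230 N/mm; NOT adequate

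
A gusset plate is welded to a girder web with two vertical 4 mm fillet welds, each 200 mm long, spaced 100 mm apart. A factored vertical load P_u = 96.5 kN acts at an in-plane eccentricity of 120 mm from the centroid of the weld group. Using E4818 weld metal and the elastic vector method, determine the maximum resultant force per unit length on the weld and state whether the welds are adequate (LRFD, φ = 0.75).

E48XX → F_EXX = 480 MPa.
Total weld length L_w = 400 mm. Treat welds as unit-width lines.
Polar moment about centroid: J = 2[d³/12 + d(b/2)²] = 2[200³/12 + 200×50²] = 2333000 mm³.
Direct shear f_v = P/L_w = 96.5×10³ / 400 = 241.2 N/mm (vertical).
Torsion M = P·e = 96.5×10³ × 120 = 11580000 N·mm.
Critical point at (x, y) = (50, 100) from centroid. f_tx = M·y/J = 496.3 N/mm; f_ty = M·x/J = 248.1 N/mm.
Resultant f_max = √[f_tx² + (f_v + f_ty)²] = √[496.3² + (241.2 + 248.1)²] = 697 N/mm.
Capacity per unit length: φr_n = 0.75 × 0.6 × 480 × (0.707 × 4) = 610.8 N/mm.
697 > 610.8 → NOT adequate.

f_max ≈ 697 N/mm; NOT adequate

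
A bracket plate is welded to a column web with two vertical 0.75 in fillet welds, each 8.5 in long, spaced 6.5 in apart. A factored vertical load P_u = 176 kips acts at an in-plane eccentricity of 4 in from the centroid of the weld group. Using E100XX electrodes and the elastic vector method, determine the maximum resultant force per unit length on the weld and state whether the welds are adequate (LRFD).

f_max ≈ 21.3 kip/in; adequate

E100XX → F_EXX = 100 ksi.
Total weld length L_w = 17 in. Treat welds as unit-width lines.
Polar moment about centroid: J = 2[d³/12 + d(b/2)²] = 2[8.5³/12 + 8.5×3.25²] = 281.9 in³.
Direct shear f_v = P/L_w = 176 / 17 = 10.35 kip/in (vertical).
Torsion M = P·e = 176 × 4 = 704 kip·in.
Critical point at (x, y) = (3.25, 4.25) from centroid. f_tx = M·y/J = 10.61 kip/in; f_ty = M·x/J = 8.116 kip/in.
Resultant f_max = √[f_tx² + (f_v + f_ty)²] = √[10.61² + (10.35 + 8.116)²] = 21.3 kip/in.
Capacity per unit length: φr_n = 0.75 × 0.6 × 100 × (0.707 × 0.75) = 23.86 kip/in.
21.3 ≤ 23.86 → adequate.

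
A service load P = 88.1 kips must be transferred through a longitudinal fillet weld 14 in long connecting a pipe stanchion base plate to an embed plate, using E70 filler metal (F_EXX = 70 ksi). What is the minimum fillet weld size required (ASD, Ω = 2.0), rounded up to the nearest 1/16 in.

w = 7/16 in

Total weld length L = 14 in.
Required throat t_e = P × Ω / (0.6 F_EXX × L) = 88.1 × 2.0 / (0.6 × 70 × 14) = 0.2997 in.
Required leg w = t_e / 0.707 = 0.4238 in → use 7/16 in.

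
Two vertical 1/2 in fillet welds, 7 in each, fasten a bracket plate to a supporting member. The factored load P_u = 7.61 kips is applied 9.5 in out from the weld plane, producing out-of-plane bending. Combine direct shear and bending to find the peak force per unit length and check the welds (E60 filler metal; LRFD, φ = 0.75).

E60XX → F_EXX = 60 ksi.
L_w = 2 × 7 = 14 in; section modulus (unit throat) S = 2 × L²/6 = 16.33 in².
Direct shear f_v = P/L_w = 7.61/14 = 0.5436 kip/in.
Moment M = P × e = 7.61 × 9.5 = 72.295 kip·in; bending f_b = M/S = 4.426 kip/in.
f_max = √(f_v² + f_b²) = √(0.5436² + 4.426²) = 4.459 kip/in.
φr_n = 0.75 × 0.6 × 60 × (0.707 × 0.5) = 9.544 kip/in → adequate.

f_max ≈ 4.46 kip/in; adequate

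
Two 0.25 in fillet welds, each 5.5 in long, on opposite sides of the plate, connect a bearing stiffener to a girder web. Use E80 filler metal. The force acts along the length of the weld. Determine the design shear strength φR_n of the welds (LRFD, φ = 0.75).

φR_n ≈ 70 kip

E80XX → F_EXX = 80 ksi.
Effective throat t_e = 0.707 × 0.25 = 0.1767 in.
Total length L = 11 in; A_we = 0.1767 × 11 = 1.944 in².
F_nw = 0.6 F_EXX = 0.6 × 80 = 48 ksi.
φR_n = 0.75 × 48 × 1.944 = 69.99 kip.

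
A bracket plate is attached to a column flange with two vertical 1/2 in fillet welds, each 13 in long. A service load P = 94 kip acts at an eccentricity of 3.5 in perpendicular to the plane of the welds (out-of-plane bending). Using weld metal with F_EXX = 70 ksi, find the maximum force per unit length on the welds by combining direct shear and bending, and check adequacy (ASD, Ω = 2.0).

f_max ≈ 6.87 kip/in; adequate

L_w = 2 × 13 = 26 in; section modulus (unit throat) S = 2 × L²/6 = 56.33 in².
Direct shear f_v = P/L_w = 94/26 = 3.615 kip/in.
Moment M = P × e = 94 × 3.5 = 329 kip·in; bending f_b = M/S = 5.84 kip/in.
f_max = √(f_v² + f_b²) = √(3.615² + 5.84²) = 6.869 kip/in.
r_n/Ω = (1/2.0) × 0.6 × 70 × (0.707 × 0.5) = 7.423 kip/in → adequate.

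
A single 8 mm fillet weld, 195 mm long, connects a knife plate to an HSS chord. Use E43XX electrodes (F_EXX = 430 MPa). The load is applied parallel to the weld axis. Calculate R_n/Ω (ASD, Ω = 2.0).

R_n/Ω ≈ 142 kN

Effective throat t_e = 0.707 × 8 = 5.656 mm.
Total length L = 195 mm; A_we = 5.656 × 195 = 1103 mm².
F_nw = 0.6 F_EXX = 0.6 × 430 = 258 MPa.
R_n = 258 × 1103 × 10⁻³ = 284.6 kN; R_n/Ω = 284.6/2.0 = 142.3 kN.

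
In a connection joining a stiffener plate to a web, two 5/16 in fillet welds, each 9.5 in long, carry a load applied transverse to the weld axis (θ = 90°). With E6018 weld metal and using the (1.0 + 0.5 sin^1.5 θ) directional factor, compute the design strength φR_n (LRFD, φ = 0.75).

E60XX → F_EXX = 60 ksi.
t_e = 0.707 × 0.3125 = 0.2209 in; A_we = 0.2209 × 19 = 4.198 in².
Directional factor: 1.0 + 0.5 sin^1.5(90°) = 1.5.
F_nw = 0.6 × 60 × 1.5 = 54 ksi.
φR_n = 0.75 × 54 × 4.198 = 170 kip.

φR_n ≈ 170 kip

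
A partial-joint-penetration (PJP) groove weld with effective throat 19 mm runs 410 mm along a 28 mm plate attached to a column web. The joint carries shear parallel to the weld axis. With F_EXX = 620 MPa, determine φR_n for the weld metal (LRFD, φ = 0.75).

φR_n ≈ 2170 kN

Effective throat (given) t_e = 19 mm.
A_we = 19 × 410 = 7790 mm².
F_nw = 0.6 F_EXX = 372 MPa.
φR_n = 0.75 × 372 × 7790 × 10⁻³ = 2173 kN.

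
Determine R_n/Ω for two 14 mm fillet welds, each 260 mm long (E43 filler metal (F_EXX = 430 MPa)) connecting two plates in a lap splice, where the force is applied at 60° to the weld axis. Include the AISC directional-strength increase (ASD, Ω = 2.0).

t_e = 0.707 × 14 = 9.898 mm; A_we = 9.898 × 520 = 5147 mm².
Directional factor: 1.0 + 0.5 sin^1.5(60°) = 1.403.
F_nw = 0.6 × 430 × 1.403 = 362 MPa.
R_n/Ω = (362 × 5147) / 2.0 × 10⁻³ = 931.5 kN.

R_n/Ω ≈ 932 kN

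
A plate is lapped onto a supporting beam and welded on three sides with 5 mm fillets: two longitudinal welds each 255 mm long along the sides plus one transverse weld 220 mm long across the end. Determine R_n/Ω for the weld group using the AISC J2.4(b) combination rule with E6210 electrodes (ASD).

R_n/Ω ≈ 502 kN

E62XX → F_EXX = 620 MPa.
t_e = 0.707 × 5 = 3.535 mm.
R_nwl = 0.6 × 620 × 3.535 × 510 × 10⁻³ = 670.7 kN (longitudinal, 2 welds).
R_nwt = 0.6 × 620 × 3.535 × 220 × 10⁻³ = 289.3 kN (transverse, base value).
(i) R_nwl + R_nwt = 960 kN; (ii) 0.85 R_nwl + 1.5 R_nwt = 1004 kN.
R_n = max = 1004 kN [governs: (ii)]; R_n/Ω = 502 kN.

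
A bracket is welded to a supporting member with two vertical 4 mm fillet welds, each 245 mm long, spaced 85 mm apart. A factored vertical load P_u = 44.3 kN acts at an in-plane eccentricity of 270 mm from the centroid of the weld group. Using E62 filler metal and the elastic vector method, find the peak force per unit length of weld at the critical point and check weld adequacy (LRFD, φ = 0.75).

f_max ≈ 502 N/mm; adequate

E62XX → F_EXX = 620 MPa.
Total weld length L_w = 490 mm. Treat welds as unit-width lines.
Polar moment about centroid: J = 2[d³/12 + d(b/2)²] = 2[245³/12 + 245×42.5²] = 3336000 mm³.
Direct shear f_v = P/L_w = 44.3×10³ / 490 = 90.41 N/mm (vertical).
Torsion M = P·e = 44.3×10³ × 270 = 11961000 N·mm.
Critical point at (x, y) = (42.5, 122.5) from centroid. f_tx = M·y/J = 439.2 N/mm; f_ty = M·x/J = 152.4 N/mm.
Resultant f_max = √[f_tx² + (f_v + f_ty)²] = √[439.2² + (90.41 + 152.4)²] = 501.8 N/mm.
Capacity per unit length: φr_n = 0.75 × 0.6 × 620 × (0.707 × 4) = 789 N/mm.
501.8 ≤ 789 → adequate.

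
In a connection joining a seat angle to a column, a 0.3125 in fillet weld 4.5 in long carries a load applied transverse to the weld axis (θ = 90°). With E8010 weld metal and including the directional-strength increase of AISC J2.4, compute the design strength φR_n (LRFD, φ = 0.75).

φR_n ≈ 53.7 kip

E80XX → F_EXX = 80 ksi.
t_e = 0.707 × 0.3125 = 0.2209 in; A_we = 0.2209 × 4.5 = 0.9942 in².
Directional factor: 1.0 + 0.5 sin^1.5(90°) = 1.5.
F_nw = 0.6 × 80 × 1.5 = 72 ksi.
φR_n = 0.75 × 72 × 0.9942 = 53.69 kip.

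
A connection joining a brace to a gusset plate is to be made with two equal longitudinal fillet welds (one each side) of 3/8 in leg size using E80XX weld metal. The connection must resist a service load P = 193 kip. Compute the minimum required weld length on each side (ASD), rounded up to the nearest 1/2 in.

L = 15.5 in on each side

E80XX → F_EXX = 80 ksi.
Throat t_e = 0.707 × 0.375 = 0.2651 in.
r_n/Ω = (0.6 × 80 × 0.2651) / 2.0 = 6.363 kip/in.
L_req = P / (r_n/Ω) = 193 / 6.363 = 30.33 in total.
Per side: 30.33 / 2 = 15.17 in.
Round up → use L = 15.5 in on each side.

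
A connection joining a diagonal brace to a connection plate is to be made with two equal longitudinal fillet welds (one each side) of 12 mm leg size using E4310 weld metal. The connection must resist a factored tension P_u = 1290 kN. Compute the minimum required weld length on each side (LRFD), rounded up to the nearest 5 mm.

E43XX → F_EXX = 430 MPa.
Throat t_e = 0.707 × 12 = 8.484 mm.
φr_n = 0.75 × 0.6 × 430 × 8.484 × 10⁻³ = 1.642 kN/mm.
L_req = P_u / φr_n = 1290 / 1.642 = 785.8 mm total.
Per side: 785.8 / 2 = 392.9 mm.
Round up → use L = 395 mm on each side.

L = 395 mm on each side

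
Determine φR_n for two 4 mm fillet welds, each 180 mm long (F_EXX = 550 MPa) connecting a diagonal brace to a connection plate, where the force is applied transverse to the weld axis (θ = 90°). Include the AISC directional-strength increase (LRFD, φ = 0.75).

t_e = 0.707 × 4 = 2.828 mm; A_we = 2.828 × 360 = 1018 mm².
Directional factor: 1.0 + 0.5 sin^1.5(90°) = 1.5.
F_nw = 0.6 × 550 × 1.5 = 495 MPa.
φR_n = 0.75 × 495 × 1018 × 10⁻³ = 378 kN.

φR_n ≈ 378 kN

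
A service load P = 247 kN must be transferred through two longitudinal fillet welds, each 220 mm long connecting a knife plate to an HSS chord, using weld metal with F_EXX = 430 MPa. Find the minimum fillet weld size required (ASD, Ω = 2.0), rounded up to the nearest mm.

w = 7 mm

Total weld length L = 440 mm.
Required throat t_e = P × Ω / (0.6 F_EXX × L) = 247 × 2.0 / (0.6 × 430 × 440 × 10⁻³) = 4.352 mm.
Required leg w = t_e / 0.707 = 6.155 mm → use 7 mm.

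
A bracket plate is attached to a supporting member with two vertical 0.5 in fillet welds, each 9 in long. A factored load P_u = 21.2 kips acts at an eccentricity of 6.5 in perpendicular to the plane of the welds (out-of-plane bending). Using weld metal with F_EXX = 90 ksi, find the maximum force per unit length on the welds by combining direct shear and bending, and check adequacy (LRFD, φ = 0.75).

L_w = 2 × 9 = 18 in; section modulus (unit throat) S = 2 × L²/6 = 27 in².
Direct shear f_v = P/L_w = 21.2/18 = 1.178 kip/in.
Moment M = P × e = 21.2 × 6.5 = 137.8 kip·in; bending f_b = M/S = 5.104 kip/in.
f_max = √(f_v² + f_b²) = √(1.178² + 5.104²) = 5.238 kip/in.
φr_n = 0.75 × 0.6 × 90 × (0.707 × 0.5) = 14.32 kip/in → adequate.

f_max ≈ 5.24 kip/in; adequate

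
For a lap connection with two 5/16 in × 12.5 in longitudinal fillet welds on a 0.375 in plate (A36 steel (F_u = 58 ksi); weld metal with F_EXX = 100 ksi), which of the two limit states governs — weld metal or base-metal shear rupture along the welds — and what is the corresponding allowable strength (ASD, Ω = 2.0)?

t_e = 0.707 × 0.3125 = 0.2209 in; L = 25 in.
Weld metal: R_n/Ω = (1/2.0) × 0.6 × 100 × 0.2209 × 25 = 165.7 kip.
Base metal (shear rupture): R_n/Ω = (1/2.0) × 0.6 × 58 × 0.375 × 25 = 163.1 kip.
Governing: base-metal shear rupture.

R_n/Ω ≈ 163 kip (base-metal shear rupture governs)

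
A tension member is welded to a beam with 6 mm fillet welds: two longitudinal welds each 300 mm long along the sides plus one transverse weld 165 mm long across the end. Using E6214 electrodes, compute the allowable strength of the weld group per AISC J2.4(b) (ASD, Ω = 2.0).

E62XX → F_EXX = 620 MPa.
t_e = 0.707 × 6 = 4.242 mm.
R_nwl = 0.6 × 620 × 4.242 × 600 × 10⁻³ = 946.8 kN (longitudinal, 2 welds).
R_nwt = 0.6 × 620 × 4.242 × 165 × 10⁻³ = 260.4 kN (transverse, base value).
(i) R_nwl + R_nwt = 1207 kN; (ii) 0.85 R_nwl + 1.5 R_nwt = 1195 kN.
R_n = max = 1207 kN [governs: (i)]; R_n/Ω = 603.6 kN.

R_n/Ω ≈ 604 kN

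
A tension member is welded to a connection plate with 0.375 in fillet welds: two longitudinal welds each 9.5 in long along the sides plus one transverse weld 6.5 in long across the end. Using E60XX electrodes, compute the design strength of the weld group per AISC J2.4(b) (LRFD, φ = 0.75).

φR_n ≈ 185 kips

E60XX → F_EXX = 60 ksi.
t_e = 0.707 × 0.375 = 0.2651 in.
R_nwl = 0.6 × 60 × 0.2651 × 19 = 181.3 kips (longitudinal, 2 welds).
R_nwt = 0.6 × 60 × 0.2651 × 6.5 = 62.04 kips (transverse, base value).
(i) R_nwl + R_nwt = 243.4 kips; (ii) 0.85 R_nwl + 1.5 R_nwt = 247.2 kips.
R_n = max = 247.2 kips [governs: (ii)]; φR_n = 185.4 kips.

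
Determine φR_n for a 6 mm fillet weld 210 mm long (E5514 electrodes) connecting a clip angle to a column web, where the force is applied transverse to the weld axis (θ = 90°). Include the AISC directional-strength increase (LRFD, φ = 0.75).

E55XX → F_EXX = 550 MPa.
t_e = 0.707 × 6 = 4.242 mm; A_we = 4.242 × 210 = 890.8 mm².
Directional factor: 1.0 + 0.5 sin^1.5(90°) = 1.5.
F_nw = 0.6 × 550 × 1.5 = 495 MPa.
φR_n = 0.75 × 495 × 890.8 × 10⁻³ = 330.7 kN.

φR_n ≈ 331 kN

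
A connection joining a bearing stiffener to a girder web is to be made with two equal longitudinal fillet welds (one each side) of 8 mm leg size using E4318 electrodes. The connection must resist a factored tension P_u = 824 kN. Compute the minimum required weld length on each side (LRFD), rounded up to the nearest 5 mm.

E43XX → F_EXX = 430 MPa.
Throat t_e = 0.707 × 8 = 5.656 mm.
φr_n = 0.75 × 0.6 × 430 × 5.656 × 10⁻³ = 1.094 kN/mm.
L_req = P_u / φr_n = 824 / 1.094 = 752.9 mm total.
Per side: 752.9 / 2 = 376.4 mm.
Round up → use L = 380 mm on each side.

L = 380 mm on each side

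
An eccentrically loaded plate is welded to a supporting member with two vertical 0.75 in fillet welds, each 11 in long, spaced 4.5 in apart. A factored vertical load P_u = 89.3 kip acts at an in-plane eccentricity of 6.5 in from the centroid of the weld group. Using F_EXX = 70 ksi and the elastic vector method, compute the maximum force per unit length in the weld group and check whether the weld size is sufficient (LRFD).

Total weld length L_w = 22 in. Treat welds as unit-width lines.
Polar moment about centroid: J = 2[d³/12 + d(b/2)²] = 2[11³/12 + 11×2.25²] = 333.2 in³.
Direct shear f_v = P/L_w = 89.3 / 22 = 4.059 kip/in (vertical).
Torsion M = P·e = 89.3 × 6.5 = 580.45 kip·in.
Critical point at (x, y) = (2.25, 5.5) from centroid. f_tx = M·y/J = 9.581 kip/in; f_ty = M·x/J = 3.92 kip/in.
Resultant f_max = √[f_tx² + (f_v + f_ty)²] = √[9.581² + (4.059 + 3.92)²] = 12.47 kip/in.
Capacity per unit length: φr_n = 0.75 × 0.6 × 70 × (0.707 × 0.75) = 16.7 kip/in.
12.47 ≤ 16.7 → adequate.

f_max ≈ 12.5 kip/in; adequate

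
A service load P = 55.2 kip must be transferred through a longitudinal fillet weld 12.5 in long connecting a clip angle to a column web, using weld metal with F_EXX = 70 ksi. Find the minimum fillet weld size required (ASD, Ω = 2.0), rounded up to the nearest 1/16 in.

w = 5/16 in

Total weld length L = 12.5 in.
Required throat t_e = P × Ω / (0.6 F_EXX × L) = 55.2 × 2.0 / (0.6 × 70 × 12.5) = 0.2103 in.
Required leg w = t_e / 0.707 = 0.2974 in → use 5/16 in.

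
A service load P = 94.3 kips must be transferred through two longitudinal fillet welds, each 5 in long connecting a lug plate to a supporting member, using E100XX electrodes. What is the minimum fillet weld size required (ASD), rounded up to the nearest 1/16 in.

w = 1/2 in

E100XX → F_EXX = 100 ksi.
Total weld length L = 10 in.
Required throat t_e = P × Ω / (0.6 F_EXX × L) = 94.3 × 2.0 / (0.6 × 100 × 10) = 0.3143 in.
Required leg w = t_e / 0.707 = 0.4446 in → use 1/2 in.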